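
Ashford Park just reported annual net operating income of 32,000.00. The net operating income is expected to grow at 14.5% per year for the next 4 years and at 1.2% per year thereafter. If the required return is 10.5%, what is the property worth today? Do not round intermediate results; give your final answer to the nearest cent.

541450.43

D_1 = 36640.00000
D_2 = 41952.80000
D_3 = 48035.95600
D_4 = 55001.16962
Terminal value at year 4: TV = D_4×(1+g_2)/(r−g_2) = 55661.18366/0.093 = 598507.35113
P_0 = D_1/(1+r)^1 + D_2/(1+r)^2 + D_3/(1+r)^3 + D_4/(1+r)^4 + TV/(1+r)^4
    = 33158.37104 + 34358.67406 + 35602.42697 + 36891.20261 + 401439.75312 = 541450.42781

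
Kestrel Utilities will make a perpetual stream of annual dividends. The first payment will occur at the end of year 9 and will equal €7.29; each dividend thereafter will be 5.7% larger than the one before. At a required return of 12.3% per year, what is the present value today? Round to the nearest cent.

Value at end of year 8: C₁ / (r − g) = €7.29 / (0.123 − 0.057) = €110.4545
Discount to today: PV = €110.4545 / (1 + 0.123)^8 = €110.4545 / 2.529520 = €43.67

€43.67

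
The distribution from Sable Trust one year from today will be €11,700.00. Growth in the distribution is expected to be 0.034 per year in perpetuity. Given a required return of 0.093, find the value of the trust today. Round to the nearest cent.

Growing perpetuity: P = D₁ / (r − g) = €11,700.0000 / (0.093 − 0.034) = €198,305.08

€198305.08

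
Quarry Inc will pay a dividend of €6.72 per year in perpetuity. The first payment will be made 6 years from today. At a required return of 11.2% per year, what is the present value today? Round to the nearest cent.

€35.29

Value at end of year 5: C / r = €6.72 / 0.112 = €60.0000
Discount to today: PV = €60.0000 / (1 + 0.112)^5 = €60.0000 / 1.700294 = €35.29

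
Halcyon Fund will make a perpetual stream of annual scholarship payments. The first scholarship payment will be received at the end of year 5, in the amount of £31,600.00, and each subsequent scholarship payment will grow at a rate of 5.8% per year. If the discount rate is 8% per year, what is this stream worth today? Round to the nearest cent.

£1055770.15

Value at end of year 4: C₁ / (r − g) = £31,600.00 / (0.08 − 0.058) = £1,436,363.6364
Discount to today: PV = £1,436,363.6364 / (1 + 0.08)^4 = £1,436,363.6364 / 1.360489 = £1,055,770.15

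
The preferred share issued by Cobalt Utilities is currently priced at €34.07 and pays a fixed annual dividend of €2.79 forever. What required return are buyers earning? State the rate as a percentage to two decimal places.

8.19%

P = C/r ⇒ r = C/P = €2.79/€34.07 = 0.081890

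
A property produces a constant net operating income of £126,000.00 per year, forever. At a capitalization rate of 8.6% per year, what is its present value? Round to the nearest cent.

Level perpetuity: PV = C / r = £126,000.00 / 0.086 = £1,465,116.28

£1465116.28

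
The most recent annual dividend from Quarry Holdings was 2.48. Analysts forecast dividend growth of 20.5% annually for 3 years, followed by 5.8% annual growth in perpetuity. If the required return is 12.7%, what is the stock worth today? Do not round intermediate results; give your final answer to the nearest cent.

55.00

D_1 = 2.98840
D_2 = 3.60102
D_3 = 4.33923
Terminal value at year 3: TV = D_3×(1+g_2)/(r−g_2) = 4.59091/0.069 = 66.53488
P_0 = D_1/(1+r)^1 + D_2/(1+r)^2 + D_3/(1+r)^3 + TV/(1+r)^3
    = 2.65164 + 2.83516 + 3.03138 + 46.48123 = 54.99942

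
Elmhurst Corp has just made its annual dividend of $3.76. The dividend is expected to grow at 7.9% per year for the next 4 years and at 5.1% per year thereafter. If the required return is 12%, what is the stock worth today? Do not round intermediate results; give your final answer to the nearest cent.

$63.05

D_1 = 4.05704
D_2 = 4.37755
D_3 = 4.72337
D_4 = 5.09652
Terminal value at year 4: TV = D_4×(1+g_2)/(r−g_2) = 5.35644/0.069 = 77.62958
P_0 = D_1/(1+r)^1 + D_2/(1+r)^2 + D_3/(1+r)^3 + D_4/(1+r)^4 + TV/(1+r)^4
    = 3.62236 + 3.48975 + 3.36200 + 3.23893 + 49.33500 = 63.04805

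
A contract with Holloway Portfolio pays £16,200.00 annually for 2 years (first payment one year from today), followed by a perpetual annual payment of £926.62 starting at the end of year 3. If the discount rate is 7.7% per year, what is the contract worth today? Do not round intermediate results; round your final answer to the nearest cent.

PV of 2-year annuity: £16,200.00 × [1 − (1+0.077)^−2] / 0.077 = 29008.15481
Perpetuity value at year 2: £926.62 / 0.077 = 12034.02597
PV of perpetuity: 12034.02597 / (1+0.077)^2 = 10374.79533
Total PV = 29008.15481 + 10374.79533 = 39382.95014

£39382.95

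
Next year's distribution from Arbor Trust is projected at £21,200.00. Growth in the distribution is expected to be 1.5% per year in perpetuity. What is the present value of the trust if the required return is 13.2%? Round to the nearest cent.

£181196.58

Growing perpetuity: P = D₁ / (r − g) = £21,200.0000 / (0.132 − 0.015) = £181,196.58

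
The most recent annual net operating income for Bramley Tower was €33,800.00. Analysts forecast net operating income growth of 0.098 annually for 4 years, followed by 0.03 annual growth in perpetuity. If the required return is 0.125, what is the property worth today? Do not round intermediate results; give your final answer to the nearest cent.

D_1 = 37112.40000
D_2 = 40749.41520
D_3 = 44742.85789
D_4 = 49127.65796
Terminal value at year 4: TV = D_4×(1+g_2)/(r−g_2) = 50601.48770/0.095 = 532647.23896
P_0 = D_1/(1+r)^1 + D_2/(1+r)^2 + D_3/(1+r)^3 + D_4/(1+r)^4 + TV/(1+r)^4
    = 32988.80000 + 32197.06880 + 31424.33915 + 30670.15501 + 332529.04905 = 459809.41201

€459809.41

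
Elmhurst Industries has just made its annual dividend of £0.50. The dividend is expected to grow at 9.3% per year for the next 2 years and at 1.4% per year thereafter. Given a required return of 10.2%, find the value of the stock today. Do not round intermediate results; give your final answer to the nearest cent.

£6.66

D_1 = 0.54650
D_2 = 0.59732
Terminal value at year 2: TV = D_2×(1+g_2)/(r−g_2) = 0.60569/0.088 = 6.88281
P_0 = D_1/(1+r)^1 + D_2/(1+r)^2 + TV/(1+r)^2
    = 0.49592 + 0.49187 + 5.66764 = 6.65543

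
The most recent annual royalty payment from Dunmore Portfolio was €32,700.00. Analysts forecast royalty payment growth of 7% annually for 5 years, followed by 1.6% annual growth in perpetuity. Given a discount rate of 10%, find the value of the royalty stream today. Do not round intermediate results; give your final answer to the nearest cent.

€495042.55

D_1 = 34989.00000
D_2 = 37438.23000
D_3 = 40058.90610
D_4 = 42863.02953
D_5 = 45863.44159
Terminal value at year 5: TV = D_5×(1+g_2)/(r−g_2) = 46597.25666/0.084 = 554729.24595
P_0 = D_1/(1+r)^1 + D_2/(1+r)^2 + D_3/(1+r)^3 + D_4/(1+r)^4 + D_5/(1+r)^5 + TV/(1+r)^5
    = 31808.18182 + 30940.68595 + 30096.84906 + 29276.02590 + 28477.58883 + 344443.21733 = 495042.54890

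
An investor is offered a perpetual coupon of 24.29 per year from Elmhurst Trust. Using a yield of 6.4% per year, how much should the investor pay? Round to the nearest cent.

Level perpetuity: PV = C / r = 24.29 / 0.064 = 379.53

379.53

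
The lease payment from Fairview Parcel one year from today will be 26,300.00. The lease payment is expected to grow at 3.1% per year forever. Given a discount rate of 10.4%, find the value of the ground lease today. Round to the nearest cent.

360273.97

Growing perpetuity: P = D₁ / (r − g) = 26,300.0000 / (0.104 − 0.031) = 360,273.97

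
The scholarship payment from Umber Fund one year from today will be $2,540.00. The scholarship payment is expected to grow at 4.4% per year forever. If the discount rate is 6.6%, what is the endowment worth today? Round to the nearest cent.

$115454.55

Growing perpetuity: P = D₁ / (r − g) = $2,540.0000 / (0.066 − 0.044) = $115,454.55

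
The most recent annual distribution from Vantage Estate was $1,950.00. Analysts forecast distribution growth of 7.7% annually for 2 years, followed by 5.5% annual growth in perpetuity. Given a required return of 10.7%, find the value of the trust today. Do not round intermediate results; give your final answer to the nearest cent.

$41190.14

D_1 = 2100.15000
D_2 = 2261.86155
Terminal value at year 2: TV = D_2×(1+g_2)/(r−g_2) = 2386.26394/0.052 = 45889.69106
P_0 = D_1/(1+r)^1 + D_2/(1+r)^2 + TV/(1+r)^2
    = 1897.15447 + 1845.74107 + 37447.24673 = 41190.14228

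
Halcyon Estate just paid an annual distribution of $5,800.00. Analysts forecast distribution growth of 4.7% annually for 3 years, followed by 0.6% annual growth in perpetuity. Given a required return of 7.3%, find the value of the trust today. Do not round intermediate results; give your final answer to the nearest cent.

D_1 = 6072.60000
D_2 = 6358.01220
D_3 = 6656.83877
Terminal value at year 3: TV = D_3×(1+g_2)/(r−g_2) = 6696.77981/0.067 = 99951.93740
P_0 = D_1/(1+r)^1 + D_2/(1+r)^2 + D_3/(1+r)^3 + TV/(1+r)^3
    = 5659.45946 + 5522.32437 + 5388.51223 + 80908.10897 = 97478.40503

$97478.41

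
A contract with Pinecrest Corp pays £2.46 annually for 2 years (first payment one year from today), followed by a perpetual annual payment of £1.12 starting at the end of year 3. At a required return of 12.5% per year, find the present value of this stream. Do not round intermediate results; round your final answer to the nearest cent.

PV of 2-year annuity: £2.46 × [1 − (1+0.125)^−2] / 0.125 = 4.13037
Perpetuity value at year 2: £1.12 / 0.125 = 8.96000
PV of perpetuity: 8.96000 / (1+0.125)^2 = 7.07951
Total PV = 4.13037 + 7.07951 = 11.20988

£11.21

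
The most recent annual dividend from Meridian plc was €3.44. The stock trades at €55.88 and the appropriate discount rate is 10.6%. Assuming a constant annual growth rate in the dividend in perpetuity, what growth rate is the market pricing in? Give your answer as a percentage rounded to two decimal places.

4.19%

P = D₀(1+g)/(r−g) ⇒ P(r−g) = D₀(1+g) ⇒ g(P+D₀) = P·r − D₀
g = (P·r − D₀)/(P + D₀) = (€55.88×0.106 − €3.44) / (€55.88 + €3.44) = 0.041862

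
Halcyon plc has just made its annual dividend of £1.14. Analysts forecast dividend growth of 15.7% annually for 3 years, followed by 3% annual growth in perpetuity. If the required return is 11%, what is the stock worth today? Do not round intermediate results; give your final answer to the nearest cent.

D_1 = 1.31898
D_2 = 1.52606
D_3 = 1.76565
Terminal value at year 3: TV = D_3×(1+g_2)/(r−g_2) = 1.81862/0.08 = 22.73276
P_0 = D_1/(1+r)^1 + D_2/(1+r)^2 + D_3/(1+r)^3 + TV/(1+r)^3
    = 1.18827 + 1.23858 + 1.29103 + 16.62200 = 20.33988

£20.34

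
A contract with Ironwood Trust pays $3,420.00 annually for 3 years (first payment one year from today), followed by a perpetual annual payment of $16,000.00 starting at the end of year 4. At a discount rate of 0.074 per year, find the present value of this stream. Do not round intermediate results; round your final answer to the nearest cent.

PV of 3-year annuity: $3,420.00 × [1 − (1+0.074)^−3] / 0.074 = 8909.97085
Perpetuity value at year 3: $16,000.00 / 0.074 = 216216.21622
PV of perpetuity: 216216.21622 / (1+0.074)^3 = 174532.14204
Total PV = 8909.97085 + 174532.14204 = 183442.11290

$183442.11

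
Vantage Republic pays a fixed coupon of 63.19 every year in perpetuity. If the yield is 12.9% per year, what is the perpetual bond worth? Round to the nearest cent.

489.84

Level perpetuity: PV = C / r = 63.19 / 0.129 = 489.84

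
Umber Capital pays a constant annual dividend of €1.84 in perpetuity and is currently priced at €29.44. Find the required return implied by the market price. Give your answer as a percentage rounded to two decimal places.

P = C/r ⇒ r = C/P = €1.84/€29.44 = 0.062500

6.25%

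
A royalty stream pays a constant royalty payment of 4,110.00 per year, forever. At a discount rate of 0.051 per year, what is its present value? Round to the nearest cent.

80588.24

Level perpetuity: PV = C / r = 4,110.00 / 0.051 = 80,588.24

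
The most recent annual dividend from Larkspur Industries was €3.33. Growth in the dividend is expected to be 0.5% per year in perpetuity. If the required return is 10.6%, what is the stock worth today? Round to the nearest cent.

D₁ = D₀ × (1 + g) = €3.33 × 1.005 = €3.3467
Growing perpetuity: P = D₁ / (r − g) = €3.3467 / (0.106 − 0.005) = €33.14

€33.14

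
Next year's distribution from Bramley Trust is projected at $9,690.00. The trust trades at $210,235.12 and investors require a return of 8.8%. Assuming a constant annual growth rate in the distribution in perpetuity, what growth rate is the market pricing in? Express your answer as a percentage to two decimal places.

P = D₁/(r−g) ⇒ g = r − D₁/P = 0.088 − $9,690.00/$210,235.12 = 0.041909

4.19%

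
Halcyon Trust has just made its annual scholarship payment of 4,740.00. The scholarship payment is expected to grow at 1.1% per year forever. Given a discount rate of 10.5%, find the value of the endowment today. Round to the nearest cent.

D₁ = D₀ × (1 + g) = 4,740.00 × 1.011 = 4,792.1400
Growing perpetuity: P = D₁ / (r − g) = 4,792.1400 / (0.105 − 0.011) = 50,980.21

50980.21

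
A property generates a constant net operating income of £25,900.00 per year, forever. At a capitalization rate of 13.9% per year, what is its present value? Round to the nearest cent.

Level perpetuity: PV = C / r = £25,900.00 / 0.139 = £186,330.94

£186330.94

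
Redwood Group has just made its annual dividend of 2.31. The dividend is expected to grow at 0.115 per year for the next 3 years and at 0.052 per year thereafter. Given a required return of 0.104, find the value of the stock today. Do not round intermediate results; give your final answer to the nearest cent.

55.21

D_1 = 2.57565
D_2 = 2.87185
D_3 = 3.20211
Terminal value at year 3: TV = D_3×(1+g_2)/(r−g_2) = 3.36862/0.052 = 64.78120
P_0 = D_1/(1+r)^1 + D_2/(1+r)^2 + D_3/(1+r)^3 + TV/(1+r)^3
    = 2.33302 + 2.35626 + 2.37974 + 48.14395 = 55.21297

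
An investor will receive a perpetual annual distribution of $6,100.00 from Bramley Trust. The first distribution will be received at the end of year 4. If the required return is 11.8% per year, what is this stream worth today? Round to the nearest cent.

Value at end of year 3: C / r = $6,100.00 / 0.118 = $51,694.9153
Discount to today: PV = $51,694.9153 / (1 + 0.118)^3 = $51,694.9153 / 1.397415 = $36,993.24

$36993.24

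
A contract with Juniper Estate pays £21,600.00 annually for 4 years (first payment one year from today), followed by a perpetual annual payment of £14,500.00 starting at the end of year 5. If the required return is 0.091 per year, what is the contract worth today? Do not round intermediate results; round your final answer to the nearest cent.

PV of 4-year annuity: £21,600.00 × [1 − (1+0.091)^−4] / 0.091 = 69824.62588
Perpetuity value at year 4: £14,500.00 / 0.091 = 159340.65934
PV of perpetuity: 159340.65934 / (1+0.091)^4 = 112467.64660
Total PV = 69824.62588 + 112467.64660 = 182292.27248

£182292.27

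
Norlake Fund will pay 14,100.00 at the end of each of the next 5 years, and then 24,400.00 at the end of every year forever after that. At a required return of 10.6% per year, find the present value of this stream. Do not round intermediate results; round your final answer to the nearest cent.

PV of 5-year annuity: 14,100.00 × [1 − (1+0.106)^−5] / 0.106 = 52640.79077
Perpetuity value at year 5: 24,400.00 / 0.106 = 230188.67925
PV of perpetuity: 230188.67925 / (1+0.106)^5 = 139093.97748
Total PV = 52640.79077 + 139093.97748 = 191734.76825

191734.77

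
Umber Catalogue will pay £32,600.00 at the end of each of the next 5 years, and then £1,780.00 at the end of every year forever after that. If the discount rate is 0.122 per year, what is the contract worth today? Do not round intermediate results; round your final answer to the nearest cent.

PV of 5-year annuity: £32,600.00 × [1 − (1+0.122)^−5] / 0.122 = 116935.77973
Perpetuity value at year 5: £1,780.00 / 0.122 = 14590.16393
PV of perpetuity: 14590.16393 / (1+0.122)^5 = 8205.32688
Total PV = 116935.77973 + 8205.32688 = 125141.10662

£125141.11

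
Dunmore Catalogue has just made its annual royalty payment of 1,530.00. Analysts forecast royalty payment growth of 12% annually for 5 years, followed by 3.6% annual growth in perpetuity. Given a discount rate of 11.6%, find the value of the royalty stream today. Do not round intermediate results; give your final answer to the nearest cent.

D_1 = 1713.60000
D_2 = 1919.23200
D_3 = 2149.53984
D_4 = 2407.48462
D_5 = 2696.38278
Terminal value at year 5: TV = D_5×(1+g_2)/(r−g_2) = 2793.45256/0.08 = 34918.15694
P_0 = D_1/(1+r)^1 + D_2/(1+r)^2 + D_3/(1+r)^3 + D_4/(1+r)^4 + D_5/(1+r)^5 + TV/(1+r)^5
    = 1535.48387 + 1540.98740 + 1546.51065 + 1552.05370 + 1557.61662 + 20171.13517 = 27903.78740

27903.79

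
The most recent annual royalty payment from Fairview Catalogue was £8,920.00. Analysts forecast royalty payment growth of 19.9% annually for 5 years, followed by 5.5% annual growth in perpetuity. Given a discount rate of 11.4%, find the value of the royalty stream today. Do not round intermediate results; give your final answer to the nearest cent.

D_1 = 10695.08000
D_2 = 12823.40092
D_3 = 15375.25770
D_4 = 18434.93399
D_5 = 22103.48585
Terminal value at year 5: TV = D_5×(1+g_2)/(r−g_2) = 23319.17757/0.059 = 395240.29781
P_0 = D_1/(1+r)^1 + D_2/(1+r)^2 + D_3/(1+r)^3 + D_4/(1+r)^4 + D_5/(1+r)^5 + TV/(1+r)^5
    = 9600.61041 + 10333.15250 + 11121.58873 + 11970.18392 + 12883.52830 + 230374.95515 = 286284.01901

£286284.02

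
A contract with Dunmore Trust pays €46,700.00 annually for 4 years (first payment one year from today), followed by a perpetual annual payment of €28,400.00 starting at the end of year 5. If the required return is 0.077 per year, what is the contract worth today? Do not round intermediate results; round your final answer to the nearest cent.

PV of 4-year annuity: €46,700.00 × [1 − (1+0.077)^−4] / 0.077 = 155714.85275
Perpetuity value at year 4: €28,400.00 / 0.077 = 368831.16883
PV of perpetuity: 368831.16883 / (1+0.077)^4 = 274135.19842
Total PV = 155714.85275 + 274135.19842 = 429850.05117

€429850.05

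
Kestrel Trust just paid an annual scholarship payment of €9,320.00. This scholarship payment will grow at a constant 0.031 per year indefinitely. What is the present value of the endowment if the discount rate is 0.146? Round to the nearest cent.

€83555.83

D₁ = D₀ × (1 + g) = €9,320.00 × 1.031 = €9,608.9200
Growing perpetuity: P = D₁ / (r − g) = €9,608.9200 / (0.146 − 0.031) = €83,555.83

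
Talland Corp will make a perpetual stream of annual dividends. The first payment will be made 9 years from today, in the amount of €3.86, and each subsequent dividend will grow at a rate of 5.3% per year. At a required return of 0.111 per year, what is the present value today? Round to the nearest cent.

€28.67

Value at end of year 8: C₁ / (r − g) = €3.86 / (0.111 − 0.053) = €66.5517
Discount to today: PV = €66.5517 / (1 + 0.111)^8 = €66.5517 / 2.321200 = €28.67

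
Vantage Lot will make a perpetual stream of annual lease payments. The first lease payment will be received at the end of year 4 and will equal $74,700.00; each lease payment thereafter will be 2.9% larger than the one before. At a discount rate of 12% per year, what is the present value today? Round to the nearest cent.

$584285.54

Value at end of year 3: C₁ / (r − g) = $74,700.00 / (0.12 − 0.029) = $820,879.1209
Discount to today: PV = $820,879.1209 / (1 + 0.12)^3 = $820,879.1209 / 1.404928 = $584,285.54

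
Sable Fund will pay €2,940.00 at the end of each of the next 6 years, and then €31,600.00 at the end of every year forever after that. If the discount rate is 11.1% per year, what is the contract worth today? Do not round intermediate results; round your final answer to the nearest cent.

PV of 6-year annuity: €2,940.00 × [1 − (1+0.111)^−6] / 0.111 = 12402.03306
Perpetuity value at year 6: €31,600.00 / 0.111 = 284684.68468
PV of perpetuity: 284684.68468 / (1+0.111)^6 = 151383.92116
Total PV = 12402.03306 + 151383.92116 = 163785.95422

€163785.95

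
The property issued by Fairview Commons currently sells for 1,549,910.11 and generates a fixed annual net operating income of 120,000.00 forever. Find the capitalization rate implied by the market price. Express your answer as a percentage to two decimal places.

P = C/r ⇒ r = C/P = 120,000.00/1,549,910.11 = 0.077424

7.74%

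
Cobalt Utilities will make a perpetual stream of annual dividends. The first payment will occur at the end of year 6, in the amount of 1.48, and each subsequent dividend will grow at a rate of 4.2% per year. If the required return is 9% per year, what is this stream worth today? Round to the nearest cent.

20.04

Value at end of year 5: C₁ / (r − g) = 1.48 / (0.09 − 0.042) = 30.8333
Discount to today: PV = 30.8333 / (1 + 0.09)^5 = 30.8333 / 1.538624 = 20.04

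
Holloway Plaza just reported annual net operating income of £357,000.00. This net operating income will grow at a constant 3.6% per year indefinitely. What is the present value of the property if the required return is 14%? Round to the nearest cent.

D₁ = D₀ × (1 + g) = £357,000.00 × 1.036 = £369,852.0000
Growing perpetuity: P = D₁ / (r − g) = £369,852.0000 / (0.14 − 0.036) = £3,556,269.23

£3556269.23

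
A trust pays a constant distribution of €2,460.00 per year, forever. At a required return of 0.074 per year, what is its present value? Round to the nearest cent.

Level perpetuity: PV = C / r = €2,460.00 / 0.074 = €33,243.24

€33243.24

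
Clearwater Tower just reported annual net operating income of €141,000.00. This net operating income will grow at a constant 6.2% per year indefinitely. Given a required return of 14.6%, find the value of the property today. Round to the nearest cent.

€1782642.86

D₁ = D₀ × (1 + g) = €141,000.00 × 1.062 = €149,742.0000
Growing perpetuity: P = D₁ / (r − g) = €149,742.0000 / (0.146 − 0.062) = €1,782,642.86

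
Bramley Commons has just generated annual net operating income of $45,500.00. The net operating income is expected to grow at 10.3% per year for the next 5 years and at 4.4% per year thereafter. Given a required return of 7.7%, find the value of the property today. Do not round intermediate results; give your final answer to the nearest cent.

D_1 = 50186.50000
D_2 = 55355.70950
D_3 = 61057.34758
D_4 = 67346.25438
D_5 = 74282.91858
Terminal value at year 5: TV = D_5×(1+g_2)/(r−g_2) = 77551.36700/0.033 = 2350041.42417
P_0 = D_1/(1+r)^1 + D_2/(1+r)^2 + D_3/(1+r)^3 + D_4/(1+r)^4 + D_5/(1+r)^5 + TV/(1+r)^5
    = 46598.42154 + 47723.36022 + 48875.45620 + 50055.36508 + 51263.75829 + 1621798.89865 = 1866315.25998

$1866315.26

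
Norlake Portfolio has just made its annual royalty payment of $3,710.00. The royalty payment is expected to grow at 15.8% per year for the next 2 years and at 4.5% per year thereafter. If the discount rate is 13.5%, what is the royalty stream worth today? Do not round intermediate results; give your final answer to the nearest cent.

$52487.84

D_1 = 4296.18000
D_2 = 4974.97644
Terminal value at year 2: TV = D_2×(1+g_2)/(r−g_2) = 5198.85038/0.09 = 57765.00422
P_0 = D_1/(1+r)^1 + D_2/(1+r)^2 + TV/(1+r)^2
    = 3785.18062 + 3861.88472 + 44840.77255 = 52487.83789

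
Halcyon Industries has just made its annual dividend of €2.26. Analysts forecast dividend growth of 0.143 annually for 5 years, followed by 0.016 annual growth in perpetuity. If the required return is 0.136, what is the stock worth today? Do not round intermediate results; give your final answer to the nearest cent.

€31.24

D_1 = 2.58318
D_2 = 2.95257
D_3 = 3.37479
D_4 = 3.85739
D_5 = 4.40899
Terminal value at year 5: TV = D_5×(1+g_2)/(r−g_2) = 4.47954/0.12 = 37.32949
P_0 = D_1/(1+r)^1 + D_2/(1+r)^2 + D_3/(1+r)^3 + D_4/(1+r)^4 + D_5/(1+r)^5 + TV/(1+r)^5
    = 2.27393 + 2.28794 + 2.30204 + 2.31622 + 2.33049 + 19.73151 = 31.24213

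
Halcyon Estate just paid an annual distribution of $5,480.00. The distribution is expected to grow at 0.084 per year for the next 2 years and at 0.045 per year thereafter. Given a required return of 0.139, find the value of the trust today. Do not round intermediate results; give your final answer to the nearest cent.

D_1 = 5940.32000
D_2 = 6439.30688
Terminal value at year 2: TV = D_2×(1+g_2)/(r−g_2) = 6729.07569/0.094 = 71585.91159
P_0 = D_1/(1+r)^1 + D_2/(1+r)^2 + TV/(1+r)^2
    = 5215.38191 + 4963.54170 + 55179.79867 = 65358.72228

$65358.72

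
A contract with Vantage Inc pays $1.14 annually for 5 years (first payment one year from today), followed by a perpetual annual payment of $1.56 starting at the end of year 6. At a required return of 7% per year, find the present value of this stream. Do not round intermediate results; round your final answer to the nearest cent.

$20.56

PV of 5-year annuity: $1.14 × [1 − (1+0.07)^−5] / 0.07 = 4.67423
Perpetuity value at year 5: $1.56 / 0.07 = 22.28571
PV of perpetuity: 22.28571 / (1+0.07)^5 = 15.88941
Total PV = 4.67423 + 15.88941 = 20.56363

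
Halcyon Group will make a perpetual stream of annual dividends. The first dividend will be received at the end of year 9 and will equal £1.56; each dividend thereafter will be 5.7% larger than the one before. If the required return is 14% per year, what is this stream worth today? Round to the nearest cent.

Value at end of year 8: C₁ / (r − g) = £1.56 / (0.14 − 0.057) = £18.7952
Discount to today: PV = £18.7952 / (1 + 0.14)^8 = £18.7952 / 2.852586 = £6.59

£6.59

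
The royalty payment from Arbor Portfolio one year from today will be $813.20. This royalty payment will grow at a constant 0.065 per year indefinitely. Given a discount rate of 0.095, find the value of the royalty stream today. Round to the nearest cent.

Growing perpetuity: P = D₁ / (r − g) = $813.2000 / (0.095 − 0.065) = $27,106.67

$27106.67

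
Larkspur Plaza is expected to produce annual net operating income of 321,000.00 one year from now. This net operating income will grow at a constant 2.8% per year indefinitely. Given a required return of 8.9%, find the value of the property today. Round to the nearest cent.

5262295.08

Growing perpetuity: P = D₁ / (r − g) = 321,000.0000 / (0.089 − 0.028) = 5,262,295.08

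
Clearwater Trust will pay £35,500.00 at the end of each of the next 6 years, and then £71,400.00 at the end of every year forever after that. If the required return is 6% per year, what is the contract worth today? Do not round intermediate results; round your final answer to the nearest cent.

PV of 6-year annuity: £35,500.00 × [1 − (1+0.06)^−6] / 0.06 = 174565.01357
Perpetuity value at year 6: £71,400.00 / 0.06 = 1190000.00000
PV of perpetuity: 1190000.00000 / (1+0.06)^6 = 838903.04312
Total PV = 174565.01357 + 838903.04312 = 1013468.05670

£1013468.06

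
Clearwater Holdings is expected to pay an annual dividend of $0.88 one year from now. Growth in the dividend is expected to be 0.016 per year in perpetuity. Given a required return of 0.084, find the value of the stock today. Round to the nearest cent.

Growing perpetuity: P = D₁ / (r − g) = $0.8800 / (0.084 − 0.016) = $12.94

$12.94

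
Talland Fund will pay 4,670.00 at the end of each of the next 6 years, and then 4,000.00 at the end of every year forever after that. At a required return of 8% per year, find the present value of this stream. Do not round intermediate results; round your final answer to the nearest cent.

PV of 6-year annuity: 4,670.00 × [1 − (1+0.08)^−6] / 0.08 = 21588.84803
Perpetuity value at year 6: 4,000.00 / 0.08 = 50000.00000
PV of perpetuity: 50000.00000 / (1+0.08)^6 = 31508.48134
Total PV = 21588.84803 + 31508.48134 = 53097.32937

53097.33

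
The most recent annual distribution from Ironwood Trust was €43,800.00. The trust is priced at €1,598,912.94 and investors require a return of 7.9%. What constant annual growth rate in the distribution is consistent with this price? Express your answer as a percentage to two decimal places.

P = D₀(1+g)/(r−g) ⇒ P(r−g) = D₀(1+g) ⇒ g(P+D₀) = P·r − D₀
g = (P·r − D₀)/(P + D₀) = (€1,598,912.94×0.079 − €43,800.00) / (€1,598,912.94 + €43,800.00) = 0.050230

5.02%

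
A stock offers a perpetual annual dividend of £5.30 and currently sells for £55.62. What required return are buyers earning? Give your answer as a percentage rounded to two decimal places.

P = C/r ⇒ r = C/P = £5.30/£55.62 = 0.095289

9.53%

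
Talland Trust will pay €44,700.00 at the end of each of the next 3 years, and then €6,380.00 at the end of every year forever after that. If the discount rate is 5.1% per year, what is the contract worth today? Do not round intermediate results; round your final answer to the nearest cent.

PV of 3-year annuity: €44,700.00 × [1 − (1+0.051)^−3] / 0.051 = 121501.44978
Perpetuity value at year 3: €6,380.00 / 0.051 = 125098.03922
PV of perpetuity: 125098.03922 / (1+0.051)^3 = 107756.22155
Total PV = 121501.44978 + 107756.22155 = 229257.67133

€229257.67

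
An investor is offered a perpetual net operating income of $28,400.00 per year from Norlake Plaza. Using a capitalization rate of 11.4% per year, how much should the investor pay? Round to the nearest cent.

$249122.81

Level perpetuity: PV = C / r = $28,400.00 / 0.114 = $249,122.81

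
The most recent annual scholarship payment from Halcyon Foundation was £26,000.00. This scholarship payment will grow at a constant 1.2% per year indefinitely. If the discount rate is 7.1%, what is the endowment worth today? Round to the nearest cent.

D₁ = D₀ × (1 + g) = £26,000.00 × 1.012 = £26,312.0000
Growing perpetuity: P = D₁ / (r − g) = £26,312.0000 / (0.071 − 0.012) = £445,966.10

£445966.10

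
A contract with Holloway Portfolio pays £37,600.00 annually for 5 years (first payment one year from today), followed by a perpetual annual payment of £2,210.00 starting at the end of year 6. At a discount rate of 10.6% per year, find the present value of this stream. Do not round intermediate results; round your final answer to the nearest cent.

PV of 5-year annuity: £37,600.00 × [1 − (1+0.106)^−5] / 0.106 = 140375.44206
Perpetuity value at year 5: £2,210.00 / 0.106 = 20849.05660
PV of perpetuity: 20849.05660 / (1+0.106)^5 = 12598.26599
Total PV = 140375.44206 + 12598.26599 = 152973.70806

£152973.71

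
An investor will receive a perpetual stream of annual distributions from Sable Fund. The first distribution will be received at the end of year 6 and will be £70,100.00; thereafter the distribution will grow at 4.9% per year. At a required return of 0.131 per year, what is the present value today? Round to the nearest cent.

Value at end of year 5: C₁ / (r − g) = £70,100.00 / (0.131 − 0.049) = £854,878.0488
Discount to today: PV = £854,878.0488 / (1 + 0.131)^5 = £854,878.0488 / 1.850602 = £461,945.93

£461945.93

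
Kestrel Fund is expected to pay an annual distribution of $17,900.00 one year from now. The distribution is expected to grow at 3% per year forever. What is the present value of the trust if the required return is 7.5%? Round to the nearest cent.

Growing perpetuity: P = D₁ / (r − g) = $17,900.0000 / (0.075 − 0.03) = $397,777.78

$397777.78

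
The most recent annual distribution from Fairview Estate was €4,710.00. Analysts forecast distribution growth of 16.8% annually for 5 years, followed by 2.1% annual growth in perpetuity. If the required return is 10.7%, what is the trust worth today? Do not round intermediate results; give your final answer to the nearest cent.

D_1 = 5501.28000
D_2 = 6425.49504
D_3 = 7504.97821
D_4 = 8765.81455
D_5 = 10238.47139
Terminal value at year 5: TV = D_5×(1+g_2)/(r−g_2) = 10453.47929/0.086 = 121552.08475
P_0 = D_1/(1+r)^1 + D_2/(1+r)^2 + D_3/(1+r)^3 + D_4/(1+r)^4 + D_5/(1+r)^5 + TV/(1+r)^5
    = 4969.53930 + 5243.38021 + 5532.31083 + 5837.16265 + 6158.81298 + 73118.00065 = 100859.20662

€100859.21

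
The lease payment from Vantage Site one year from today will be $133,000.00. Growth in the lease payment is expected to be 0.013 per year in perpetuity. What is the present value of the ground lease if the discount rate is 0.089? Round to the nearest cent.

$1750000.00

Growing perpetuity: P = D₁ / (r − g) = $133,000.0000 / (0.089 − 0.013) = $1,750,000.00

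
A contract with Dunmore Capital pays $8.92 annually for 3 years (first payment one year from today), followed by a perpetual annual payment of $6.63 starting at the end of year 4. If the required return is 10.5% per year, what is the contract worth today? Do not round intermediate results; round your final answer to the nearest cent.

PV of 3-year annuity: $8.92 × [1 − (1+0.105)^−3] / 0.105 = 21.98890
Perpetuity value at year 3: $6.63 / 0.105 = 63.14286
PV of perpetuity: 63.14286 / (1+0.105)^3 = 46.79909
Total PV = 21.98890 + 46.79909 = 68.78799

$68.79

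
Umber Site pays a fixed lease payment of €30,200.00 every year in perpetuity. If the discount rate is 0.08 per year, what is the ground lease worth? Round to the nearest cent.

Level perpetuity: PV = C / r = €30,200.00 / 0.08 = €377,500.00

€377500.00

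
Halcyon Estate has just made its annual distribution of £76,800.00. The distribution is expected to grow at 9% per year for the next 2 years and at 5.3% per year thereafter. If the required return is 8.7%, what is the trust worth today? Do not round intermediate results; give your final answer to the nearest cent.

D_1 = 83712.00000
D_2 = 91246.08000
Terminal value at year 2: TV = D_2×(1+g_2)/(r−g_2) = 96082.12224/0.034 = 2825944.77176
P_0 = D_1/(1+r)^1 + D_2/(1+r)^2 + TV/(1+r)^2
    = 77011.95952 + 77224.50403 + 2391688.31593 = 2545924.77948

£2545924.78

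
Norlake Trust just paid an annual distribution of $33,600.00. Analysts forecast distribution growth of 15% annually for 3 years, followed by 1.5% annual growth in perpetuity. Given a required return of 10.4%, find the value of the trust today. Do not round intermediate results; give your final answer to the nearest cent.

D_1 = 38640.00000
D_2 = 44436.00000
D_3 = 51101.40000
Terminal value at year 3: TV = D_3×(1+g_2)/(r−g_2) = 51867.92100/0.089 = 582785.62921
P_0 = D_1/(1+r)^1 + D_2/(1+r)^2 + D_3/(1+r)^3 + TV/(1+r)^3
    = 35000.00000 + 36458.33333 + 37977.43056 + 433113.39341 = 542549.15730

$542549.16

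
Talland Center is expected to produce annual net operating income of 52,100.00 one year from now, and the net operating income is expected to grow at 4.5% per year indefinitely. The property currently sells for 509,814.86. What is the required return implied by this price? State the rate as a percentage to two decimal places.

14.72%

P = D₁/(r − g) ⇒ r = D₁/P + g = 52,100.0000/509,814.86 + 0.045 = 0.102194 + 0.045 = 0.147194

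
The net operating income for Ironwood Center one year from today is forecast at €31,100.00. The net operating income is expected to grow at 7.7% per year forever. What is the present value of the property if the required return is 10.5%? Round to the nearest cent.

Growing perpetuity: P = D₁ / (r − g) = €31,100.0000 / (0.105 − 0.077) = €1,110,714.29

€1110714.29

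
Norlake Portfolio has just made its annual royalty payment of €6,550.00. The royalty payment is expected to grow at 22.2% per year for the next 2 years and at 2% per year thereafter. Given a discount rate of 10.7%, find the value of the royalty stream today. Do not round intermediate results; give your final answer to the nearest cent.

€108789.07

D_1 = 8004.10000
D_2 = 9781.01020
Terminal value at year 2: TV = D_2×(1+g_2)/(r−g_2) = 9976.63040/0.087 = 114673.91269
P_0 = D_1/(1+r)^1 + D_2/(1+r)^2 + TV/(1+r)^2
    = 7230.44264 + 7981.57263 + 93577.05844 = 108789.07371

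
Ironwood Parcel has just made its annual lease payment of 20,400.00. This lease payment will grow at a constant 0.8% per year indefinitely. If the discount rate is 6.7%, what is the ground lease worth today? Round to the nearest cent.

348528.81

D₁ = D₀ × (1 + g) = 20,400.00 × 1.008 = 20,563.2000
Growing perpetuity: P = D₁ / (r − g) = 20,563.2000 / (0.067 − 0.008) = 348,528.81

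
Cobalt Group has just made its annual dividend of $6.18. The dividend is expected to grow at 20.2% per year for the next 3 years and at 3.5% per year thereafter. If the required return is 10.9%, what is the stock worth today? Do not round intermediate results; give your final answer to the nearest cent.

$131.88

D_1 = 7.42836
D_2 = 8.92889
D_3 = 10.73252
Terminal value at year 3: TV = D_3×(1+g_2)/(r−g_2) = 11.10816/0.074 = 150.11031
P_0 = D_1/(1+r)^1 + D_2/(1+r)^2 + D_3/(1+r)^3 + TV/(1+r)^3
    = 6.69825 + 7.25996 + 7.86878 + 110.05654 = 131.88353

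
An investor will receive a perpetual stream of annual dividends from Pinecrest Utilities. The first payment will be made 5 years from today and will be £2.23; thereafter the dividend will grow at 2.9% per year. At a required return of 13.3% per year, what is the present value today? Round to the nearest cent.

Value at end of year 4: C₁ / (r − g) = £2.23 / (0.133 − 0.029) = £21.4423
Discount to today: PV = £21.4423 / (1 + 0.133)^4 = £21.4423 / 1.647857 = £13.01

£13.01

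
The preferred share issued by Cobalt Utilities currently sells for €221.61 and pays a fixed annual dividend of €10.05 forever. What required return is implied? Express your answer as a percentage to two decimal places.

P = C/r ⇒ r = C/P = €10.05/€221.61 = 0.045350

4.53%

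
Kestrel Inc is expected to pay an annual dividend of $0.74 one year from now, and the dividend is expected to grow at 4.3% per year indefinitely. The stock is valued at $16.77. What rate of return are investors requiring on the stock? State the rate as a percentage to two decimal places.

P = D₁/(r − g) ⇒ r = D₁/P + g = $0.7400/$16.77 + 0.043 = 0.044126 + 0.043 = 0.087126

8.71%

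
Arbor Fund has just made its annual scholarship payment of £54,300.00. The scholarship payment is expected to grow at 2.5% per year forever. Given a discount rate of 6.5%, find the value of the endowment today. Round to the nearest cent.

£1391437.50

D₁ = D₀ × (1 + g) = £54,300.00 × 1.025 = £55,657.5000
Growing perpetuity: P = D₁ / (r − g) = £55,657.5000 / (0.065 − 0.025) = £1,391,437.50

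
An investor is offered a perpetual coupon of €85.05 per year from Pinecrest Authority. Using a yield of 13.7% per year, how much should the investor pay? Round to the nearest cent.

€620.80

Level perpetuity: PV = C / r = €85.05 / 0.137 = €620.80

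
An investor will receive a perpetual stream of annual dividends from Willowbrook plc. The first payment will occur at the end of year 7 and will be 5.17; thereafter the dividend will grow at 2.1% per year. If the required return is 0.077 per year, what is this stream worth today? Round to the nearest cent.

59.16

Value at end of year 6: C₁ / (r − g) = 5.17 / (0.077 − 0.021) = 92.3214
Discount to today: PV = 92.3214 / (1 + 0.077)^6 = 92.3214 / 1.560609 = 59.16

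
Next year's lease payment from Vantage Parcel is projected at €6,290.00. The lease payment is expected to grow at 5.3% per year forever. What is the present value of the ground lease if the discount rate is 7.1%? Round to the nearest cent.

Growing perpetuity: P = D₁ / (r − g) = €6,290.0000 / (0.071 − 0.053) = €349,444.44

€349444.44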